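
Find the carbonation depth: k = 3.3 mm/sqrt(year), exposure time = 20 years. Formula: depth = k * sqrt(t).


depth = k * sqrt(t)
= 3.3 * sqrt(20)
= 14.76 mm

14.76


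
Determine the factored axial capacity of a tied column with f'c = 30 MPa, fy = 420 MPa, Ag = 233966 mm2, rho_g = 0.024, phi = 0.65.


Ast = rho * Ag = 0.024 * 233966 = 5615.184 mm2
phi*Pn = 0.65 * 0.80 * (0.85 * 30 * (233966 - 5615.184) + 420 * 5615.184) / 1000
= 4254.29 kN

4254.29


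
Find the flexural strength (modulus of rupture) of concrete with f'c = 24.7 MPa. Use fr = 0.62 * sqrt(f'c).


fr = 0.62 * sqrt(24.7)
= 3.081 MPa

3.081


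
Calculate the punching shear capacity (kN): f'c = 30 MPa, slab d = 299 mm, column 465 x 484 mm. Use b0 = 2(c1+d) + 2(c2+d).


b0 = 2*(465 + 299) + 2*(484 + 299) = 3094 mm
Vc = 0.33 * sqrt(30) * 3094 * 299 / 1000
= 1672.11 kN

1672.11


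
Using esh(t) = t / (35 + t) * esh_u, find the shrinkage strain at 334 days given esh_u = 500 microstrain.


esh(334) = 334 / (35 + 334) * 500
= 334 / 369 * 500
= 452.6 microstrain

452.6


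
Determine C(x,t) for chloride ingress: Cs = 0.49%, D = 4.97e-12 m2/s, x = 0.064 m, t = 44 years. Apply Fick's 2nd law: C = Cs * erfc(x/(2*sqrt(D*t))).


t_seconds = 44 * 365.25 * 24 * 3600 = 1388534400.0 s
arg = 0.064 / (2 * sqrt(4.97e-12 * 1388534400.0))
= 0.3852
erfc(0.3852) = 0.5859
C = 0.49 * 0.5859 = 0.2871%

0.2871


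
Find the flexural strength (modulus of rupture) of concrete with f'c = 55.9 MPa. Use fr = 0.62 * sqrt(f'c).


fr = 0.62 * sqrt(55.9)
= 4.636 MPa

4.636


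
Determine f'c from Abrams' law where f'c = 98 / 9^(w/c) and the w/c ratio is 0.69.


f'c = 98 / 9^0.69
= 98 / 4.554
= 21.52 MPa

21.52


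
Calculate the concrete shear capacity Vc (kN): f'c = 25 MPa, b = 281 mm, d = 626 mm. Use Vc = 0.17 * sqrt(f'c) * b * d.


Vc = 0.17 * sqrt(25) * 281 * 626 / 1000
= 149.52 kN

149.52


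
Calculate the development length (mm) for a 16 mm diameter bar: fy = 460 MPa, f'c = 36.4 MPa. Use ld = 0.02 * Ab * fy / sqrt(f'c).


Ab = pi * 16^2 / 4 = 201.062 mm2
ld = 0.02 * 201.062 * 460 / sqrt(36.4)
= 306.6 mm

306.6


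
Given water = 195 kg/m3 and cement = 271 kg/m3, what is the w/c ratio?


w/c = water / cement
w/c = 195 / 271 = 0.72

0.72


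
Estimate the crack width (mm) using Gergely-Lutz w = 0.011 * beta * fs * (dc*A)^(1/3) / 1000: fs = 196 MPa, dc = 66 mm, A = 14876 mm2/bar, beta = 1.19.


w = 0.011 * beta * fs * (dc * A)^(1/3) / 1000
= 0.011 * 1.19 * 196 * (66 * 14876)^(1/3) / 1000
= 0.255 mm

0.255


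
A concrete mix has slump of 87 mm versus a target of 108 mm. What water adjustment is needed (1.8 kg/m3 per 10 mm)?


Difference = 108 - 87 = 21 mm
Water adjustment = 21 * 1.8 / 10 = 3.8 kg/m3

3.8


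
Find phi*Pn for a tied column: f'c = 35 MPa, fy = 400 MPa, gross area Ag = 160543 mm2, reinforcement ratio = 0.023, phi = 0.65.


Ast = rho * Ag = 0.023 * 160543 = 3692.489 mm2
phi*Pn = 0.65 * 0.80 * (0.85 * 35 * (160543 - 3692.489) + 400 * 3692.489) / 1000
= 3194.52 kN

3194.52


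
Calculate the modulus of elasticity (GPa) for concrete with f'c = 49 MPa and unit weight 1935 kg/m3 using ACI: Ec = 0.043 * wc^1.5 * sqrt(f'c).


Ec = 0.043 * 1935^1.5 * sqrt(49) / 1000
= 25.62 GPa

25.62


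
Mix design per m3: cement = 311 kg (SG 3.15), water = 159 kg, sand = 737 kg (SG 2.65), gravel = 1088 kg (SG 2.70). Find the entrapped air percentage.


Vol cement = 311 / (3.15 * 1000) = 0.09873 m3
Vol water = 159 / 1000 = 0.159 m3
Vol sand = 737 / (2.65 * 1000) = 0.278113 m3
Vol gravel = 1088 / (2.70 * 1000) = 0.402963 m3
Total solid + water volume = 0.938806 m3
Air = (1 - 0.938806) * 100 = 6.12%

6.12


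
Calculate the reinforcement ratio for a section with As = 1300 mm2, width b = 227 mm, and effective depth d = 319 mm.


rho = As / (b * d)
= 1300 / (227 * 319)
= 0.018

0.018


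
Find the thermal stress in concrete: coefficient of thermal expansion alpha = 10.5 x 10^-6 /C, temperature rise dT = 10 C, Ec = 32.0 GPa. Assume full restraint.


sigma = alpha * dT * Ec
= 10.5e-6 * 10 * 32.0 * 1000
= 3.36 MPa

3.36


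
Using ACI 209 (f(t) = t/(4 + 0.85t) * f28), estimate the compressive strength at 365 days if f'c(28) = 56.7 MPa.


f(365) = 365 / (4 + 0.85 * 365) * 56.7
= 365 / 314.25 * 56.7
= 65.86 MPa

65.86


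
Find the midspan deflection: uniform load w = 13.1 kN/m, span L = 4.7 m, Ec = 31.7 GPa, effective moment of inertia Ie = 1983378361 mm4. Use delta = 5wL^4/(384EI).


Convert: L = 4.7 m = 4700 mm, Ec = 31.7 GPa = 31700 MPa
delta = 5 * 13.1 * 4700^4 / (384 * 31700 * 1983378361)
= 1.32 mm

1.32


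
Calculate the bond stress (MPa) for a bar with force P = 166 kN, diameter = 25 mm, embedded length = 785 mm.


u = P / (pi * db * ld)
= 166 * 1000 / (pi * 25 * 785)
= 2.692 MPa

2.692


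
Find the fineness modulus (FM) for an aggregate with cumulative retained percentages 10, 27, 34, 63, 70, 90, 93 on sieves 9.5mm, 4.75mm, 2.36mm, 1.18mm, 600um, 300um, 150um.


FM = sum(cumulative % retained) / 100
= 387 / 100
= 3.87

3.87


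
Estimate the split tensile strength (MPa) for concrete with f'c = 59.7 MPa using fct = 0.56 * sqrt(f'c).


fct = 0.56 * sqrt(59.7)
= 0.56 * 7.727
= 4.327 MPa

4.327


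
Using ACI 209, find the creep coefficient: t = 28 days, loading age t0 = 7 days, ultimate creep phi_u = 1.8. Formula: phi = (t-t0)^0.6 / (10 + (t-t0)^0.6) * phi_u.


dt = 28 - 7 = 21
phi = 21^0.6 / (10 + 21^0.6) * 1.8
= 0.69

0.69


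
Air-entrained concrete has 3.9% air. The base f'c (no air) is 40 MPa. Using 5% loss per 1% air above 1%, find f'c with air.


Strength loss = (3.9 - 1) * 5 = 14.5%
f'c = 40 * (1 - 14.5/100)
= 34.2 MPa

34.2


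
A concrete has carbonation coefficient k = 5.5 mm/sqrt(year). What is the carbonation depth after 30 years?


depth = k * sqrt(t)
= 5.5 * sqrt(30)
= 30.12 mm

30.12


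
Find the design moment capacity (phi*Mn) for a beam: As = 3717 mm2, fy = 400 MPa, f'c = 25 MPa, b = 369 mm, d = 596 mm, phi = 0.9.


a = As * fy / (0.85 * f'c * b)
= 3717 * 400 / (0.85 * 25 * 369)
= 189.6126 mm
Mn = As * fy * (d - a/2) / 10^6
= 745.1748 kN-m
phi*Mn = 0.9 * 745.1748 = 670.66 kN-m

670.66


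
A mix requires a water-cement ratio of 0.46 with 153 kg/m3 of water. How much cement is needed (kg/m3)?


Cement = water / (w/c)
= 153 / 0.46
= 332.6 kg/m3

332.6


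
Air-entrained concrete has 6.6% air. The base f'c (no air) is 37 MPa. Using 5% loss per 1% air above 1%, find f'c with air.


Strength loss = (6.6 - 1) * 5 = 28.0%
f'c = 37 * (1 - 28.0/100)
= 26.64 MPa

26.64


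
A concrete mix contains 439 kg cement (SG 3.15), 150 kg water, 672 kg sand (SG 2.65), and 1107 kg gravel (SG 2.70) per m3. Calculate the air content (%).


Vol cement = 439 / (3.15 * 1000) = 0.139365 m3
Vol water = 150 / 1000 = 0.15 m3
Vol sand = 672 / (2.65 * 1000) = 0.253585 m3
Vol gravel = 1107 / (2.70 * 1000) = 0.41 m3
Total solid + water volume = 0.95295 m3
Air = (1 - 0.95295) * 100 = 4.71%

4.71


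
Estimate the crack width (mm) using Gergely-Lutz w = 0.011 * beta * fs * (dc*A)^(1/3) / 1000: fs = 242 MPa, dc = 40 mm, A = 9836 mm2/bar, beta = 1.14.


w = 0.011 * beta * fs * (dc * A)^(1/3) / 1000
= 0.011 * 1.14 * 242 * (40 * 9836)^(1/3) / 1000
= 0.222 mm

0.222


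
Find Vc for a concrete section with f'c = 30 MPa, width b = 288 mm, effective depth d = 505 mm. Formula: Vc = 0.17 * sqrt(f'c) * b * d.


Vc = 0.17 * sqrt(30) * 288 * 505 / 1000
= 135.42 kN

135.42


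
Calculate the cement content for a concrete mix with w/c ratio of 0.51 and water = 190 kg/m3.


Cement = water / (w/c)
= 190 / 0.51
= 372.5 kg/m3

372.5


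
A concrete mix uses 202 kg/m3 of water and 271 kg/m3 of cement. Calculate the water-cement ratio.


w/c = water / cement
w/c = 202 / 271 = 0.745

0.745


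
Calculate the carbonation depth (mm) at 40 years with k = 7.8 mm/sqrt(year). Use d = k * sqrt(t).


depth = k * sqrt(t)
= 7.8 * sqrt(40)
= 49.33 mm

49.33


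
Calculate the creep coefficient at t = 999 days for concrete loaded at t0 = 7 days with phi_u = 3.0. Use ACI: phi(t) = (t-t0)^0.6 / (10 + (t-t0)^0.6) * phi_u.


dt = 999 - 7 = 992
phi = 992^0.6 / (10 + 992^0.6) * 3.0
= 2.588

2.588


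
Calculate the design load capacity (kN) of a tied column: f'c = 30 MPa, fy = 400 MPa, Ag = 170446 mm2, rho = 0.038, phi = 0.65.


Ast = rho * Ag = 0.038 * 170446 = 6476.948 mm2
phi*Pn = 0.65 * 0.80 * (0.85 * 30 * (170446 - 6476.948) + 400 * 6476.948) / 1000
= 3521.43 kN

3521.43


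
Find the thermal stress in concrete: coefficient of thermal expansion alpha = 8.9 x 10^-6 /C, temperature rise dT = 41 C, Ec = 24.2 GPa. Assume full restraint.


sigma = alpha * dT * Ec
= 8.9e-6 * 41 * 24.2 * 1000
= 8.831 MPa

8.831


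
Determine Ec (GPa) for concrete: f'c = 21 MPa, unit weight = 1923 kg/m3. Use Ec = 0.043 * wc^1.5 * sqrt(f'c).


Ec = 0.043 * 1923^1.5 * sqrt(21) / 1000
= 16.62 GPa

16.62


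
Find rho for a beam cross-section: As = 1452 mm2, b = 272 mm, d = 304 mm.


rho = As / (b * d)
= 1452 / (272 * 304)
= 0.0176

0.0176


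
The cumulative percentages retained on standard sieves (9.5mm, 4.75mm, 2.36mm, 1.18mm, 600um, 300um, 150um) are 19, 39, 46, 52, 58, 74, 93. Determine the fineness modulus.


FM = sum(cumulative % retained) / 100
= 381 / 100
= 3.81

3.81


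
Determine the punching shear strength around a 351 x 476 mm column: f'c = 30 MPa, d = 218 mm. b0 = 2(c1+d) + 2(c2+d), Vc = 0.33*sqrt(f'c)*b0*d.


b0 = 2*(351 + 218) + 2*(476 + 218) = 2526 mm
Vc = 0.33 * sqrt(30) * 2526 * 218 / 1000
= 995.32 kN

995.32


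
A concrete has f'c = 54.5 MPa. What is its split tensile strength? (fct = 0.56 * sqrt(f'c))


fct = 0.56 * sqrt(54.5)
= 0.56 * 7.382
= 4.134 MPa

4.134


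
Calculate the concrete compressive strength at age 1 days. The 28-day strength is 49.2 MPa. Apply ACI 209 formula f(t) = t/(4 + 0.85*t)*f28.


f(1) = 1 / (4 + 0.85 * 1) * 49.2
= 1 / 4.85 * 49.2
= 10.14 MPa

10.14


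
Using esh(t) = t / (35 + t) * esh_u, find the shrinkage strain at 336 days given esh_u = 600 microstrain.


esh(336) = 336 / (35 + 336) * 600
= 336 / 371 * 600
= 543.4 microstrain

543.4


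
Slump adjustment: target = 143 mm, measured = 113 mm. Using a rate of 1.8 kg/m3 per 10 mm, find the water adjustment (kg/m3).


Difference = 143 - 113 = 30 mm
Water adjustment = 30 * 1.8 / 10 = 5.4 kg/m3

5.4


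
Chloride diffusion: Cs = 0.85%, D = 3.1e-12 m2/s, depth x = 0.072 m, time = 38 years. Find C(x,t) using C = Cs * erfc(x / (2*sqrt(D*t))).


t_seconds = 38 * 365.25 * 24 * 3600 = 1199188800.0 s
arg = 0.072 / (2 * sqrt(3.1e-12 * 1199188800.0))
= 0.5904
erfc(0.5904) = 0.4037
C = 0.85 * 0.4037 = 0.3432%

0.3432


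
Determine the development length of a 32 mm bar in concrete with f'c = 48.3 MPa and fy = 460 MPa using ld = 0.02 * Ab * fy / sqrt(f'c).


Ab = pi * 32^2 / 4 = 804.248 mm2
ld = 0.02 * 804.248 * 460 / sqrt(48.3)
= 1064.6 mm

1064.6


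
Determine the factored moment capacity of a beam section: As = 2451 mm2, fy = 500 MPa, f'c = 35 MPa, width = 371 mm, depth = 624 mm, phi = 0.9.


a = As * fy / (0.85 * f'c * b)
= 2451 * 500 / (0.85 * 35 * 371)
= 111.0331 mm
Mn = As * fy * (d - a/2) / 10^6
= 696.6765 kN-m
phi*Mn = 0.9 * 696.6765 = 627.01 kN-m

627.01


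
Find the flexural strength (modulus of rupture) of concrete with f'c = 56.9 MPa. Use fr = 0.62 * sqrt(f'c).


fr = 0.62 * sqrt(56.9)
= 4.677 MPa

4.677


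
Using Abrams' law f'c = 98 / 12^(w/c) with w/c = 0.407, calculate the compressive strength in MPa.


f'c = 98 / 12^0.407
= 98 / 2.749
= 35.65 MPa

35.65


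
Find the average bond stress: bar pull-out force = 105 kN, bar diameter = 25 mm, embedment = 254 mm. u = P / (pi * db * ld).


u = P / (pi * db * ld)
= 105 * 1000 / (pi * 25 * 254)
= 5.263 MPa

5.263


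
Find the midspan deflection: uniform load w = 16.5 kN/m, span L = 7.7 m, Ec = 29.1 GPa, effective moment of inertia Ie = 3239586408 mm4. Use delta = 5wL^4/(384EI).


Convert: L = 7.7 m = 7700 mm, Ec = 29.1 GPa = 29100 MPa
delta = 5 * 16.5 * 7700^4 / (384 * 29100 * 3239586408)
= 8.01 mm

8.01


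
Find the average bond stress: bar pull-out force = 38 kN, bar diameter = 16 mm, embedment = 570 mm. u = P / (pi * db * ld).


u = P / (pi * db * ld)
= 38 * 1000 / (pi * 16 * 570)
= 1.326 MPa

1.326


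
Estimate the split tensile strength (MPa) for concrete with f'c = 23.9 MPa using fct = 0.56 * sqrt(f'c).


fct = 0.56 * sqrt(23.9)
= 0.56 * 4.889
= 2.738 MPa

2.738


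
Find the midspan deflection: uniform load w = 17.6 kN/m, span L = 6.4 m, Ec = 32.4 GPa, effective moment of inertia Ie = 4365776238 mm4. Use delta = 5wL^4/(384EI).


Convert: L = 6.4 m = 6400 mm, Ec = 32.4 GPa = 32400 MPa
delta = 5 * 17.6 * 6400^4 / (384 * 32400 * 4365776238)
= 2.72 mm

2.72


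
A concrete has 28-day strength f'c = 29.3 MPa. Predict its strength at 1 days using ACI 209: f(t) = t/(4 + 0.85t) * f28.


f(1) = 1 / (4 + 0.85 * 1) * 29.3
= 1 / 4.85 * 29.3
= 6.04 MPa

6.04


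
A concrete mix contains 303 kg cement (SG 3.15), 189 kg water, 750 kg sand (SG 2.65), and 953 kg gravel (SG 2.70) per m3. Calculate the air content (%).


Vol cement = 303 / (3.15 * 1000) = 0.09619 m3
Vol water = 189 / 1000 = 0.189 m3
Vol sand = 750 / (2.65 * 1000) = 0.283019 m3
Vol gravel = 953 / (2.70 * 1000) = 0.352963 m3
Total solid + water volume = 0.921172 m3
Air = (1 - 0.921172) * 100 = 7.88%

7.88


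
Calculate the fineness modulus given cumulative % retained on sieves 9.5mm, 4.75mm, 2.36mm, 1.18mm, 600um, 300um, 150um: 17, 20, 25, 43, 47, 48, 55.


FM = sum(cumulative % retained) / 100
= 255 / 100
= 2.55

2.55


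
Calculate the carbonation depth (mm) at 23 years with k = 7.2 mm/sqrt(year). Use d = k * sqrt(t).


depth = k * sqrt(t)
= 7.2 * sqrt(23)
= 34.53 mm

34.53


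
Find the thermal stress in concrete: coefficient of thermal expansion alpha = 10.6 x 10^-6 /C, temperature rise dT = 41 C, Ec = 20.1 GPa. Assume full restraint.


sigma = alpha * dT * Ec
= 10.6e-6 * 41 * 20.1 * 1000
= 8.735 MPa

8.735


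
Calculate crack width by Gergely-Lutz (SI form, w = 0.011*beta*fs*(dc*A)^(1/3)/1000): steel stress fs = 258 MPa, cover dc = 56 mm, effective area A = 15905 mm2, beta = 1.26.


w = 0.011 * beta * fs * (dc * A)^(1/3) / 1000
= 0.011 * 1.26 * 258 * (56 * 15905)^(1/3) / 1000
= 0.344 mm

0.344


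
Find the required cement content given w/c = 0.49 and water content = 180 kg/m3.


Cement = water / (w/c)
= 180 / 0.49
= 367.3 kg/m3

367.3


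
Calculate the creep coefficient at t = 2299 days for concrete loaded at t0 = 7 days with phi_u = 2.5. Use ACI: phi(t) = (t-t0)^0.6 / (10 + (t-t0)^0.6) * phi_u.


dt = 2299 - 7 = 2292
phi = 2292^0.6 / (10 + 2292^0.6) * 2.5
= 2.28

2.28


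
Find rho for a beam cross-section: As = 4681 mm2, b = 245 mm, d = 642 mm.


rho = As / (b * d)
= 4681 / (245 * 642)
= 0.0298

0.0298


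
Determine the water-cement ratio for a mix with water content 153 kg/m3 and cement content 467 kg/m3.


w/c = water / cement
w/c = 153 / 467 = 0.328

0.328


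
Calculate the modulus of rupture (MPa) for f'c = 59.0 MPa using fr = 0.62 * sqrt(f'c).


fr = 0.62 * sqrt(59.0)
= 4.762 MPa

4.762


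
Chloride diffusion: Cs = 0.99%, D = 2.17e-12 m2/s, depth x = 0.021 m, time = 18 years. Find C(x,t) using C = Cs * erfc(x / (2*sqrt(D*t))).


t_seconds = 18 * 365.25 * 24 * 3600 = 568036800.0 s
arg = 0.021 / (2 * sqrt(2.17e-12 * 568036800.0))
= 0.2991
erfc(0.2991) = 0.6723
C = 0.99 * 0.6723 = 0.6656%

0.6656


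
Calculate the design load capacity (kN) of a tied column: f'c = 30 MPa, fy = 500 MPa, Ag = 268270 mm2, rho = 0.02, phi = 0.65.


Ast = rho * Ag = 0.02 * 268270 = 5365.4 mm2
phi*Pn = 0.65 * 0.80 * (0.85 * 30 * (268270 - 5365.4) + 500 * 5365.4) / 1000
= 4881.12 kN

4881.12


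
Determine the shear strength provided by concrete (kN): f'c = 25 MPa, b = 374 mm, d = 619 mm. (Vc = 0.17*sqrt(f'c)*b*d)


Vc = 0.17 * sqrt(25) * 374 * 619 / 1000
= 196.78 kN

196.78


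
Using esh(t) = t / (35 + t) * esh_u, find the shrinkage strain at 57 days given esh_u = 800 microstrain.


esh(57) = 57 / (35 + 57) * 800
= 57 / 92 * 800
= 495.7 microstrain

495.7


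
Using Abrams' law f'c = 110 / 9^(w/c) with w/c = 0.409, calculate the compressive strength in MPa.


f'c = 110 / 9^0.409
= 110 / 2.456
= 44.78 MPa

44.78


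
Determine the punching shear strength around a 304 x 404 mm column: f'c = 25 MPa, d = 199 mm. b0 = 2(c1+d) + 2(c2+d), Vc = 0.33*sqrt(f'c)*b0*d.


b0 = 2*(304 + 199) + 2*(404 + 199) = 2212 mm
Vc = 0.33 * sqrt(25) * 2212 * 199 / 1000
= 726.31 kN

726.31


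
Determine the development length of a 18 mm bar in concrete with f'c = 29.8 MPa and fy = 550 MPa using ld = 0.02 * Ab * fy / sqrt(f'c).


Ab = pi * 18^2 / 4 = 254.469 mm2
ld = 0.02 * 254.469 * 550 / sqrt(29.8)
= 512.8 mm

512.8


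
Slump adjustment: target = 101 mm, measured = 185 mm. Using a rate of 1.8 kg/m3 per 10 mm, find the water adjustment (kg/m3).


Difference = 101 - 185 = -84 mm
Water adjustment = -84 * 1.8 / 10 = -15.1 kg/m3

-15.1


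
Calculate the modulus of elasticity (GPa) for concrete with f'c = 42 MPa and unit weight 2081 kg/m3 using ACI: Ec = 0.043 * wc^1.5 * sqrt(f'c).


Ec = 0.043 * 2081^1.5 * sqrt(42) / 1000
= 26.45 GPa

26.45


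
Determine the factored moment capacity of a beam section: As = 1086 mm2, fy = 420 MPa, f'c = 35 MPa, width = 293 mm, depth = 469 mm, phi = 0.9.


a = As * fy / (0.85 * f'c * b)
= 1086 * 420 / (0.85 * 35 * 293)
= 52.3268 mm
Mn = As * fy * (d - a/2) / 10^6
= 201.9866 kN-m
phi*Mn = 0.9 * 201.9866 = 181.79 kN-m

181.79


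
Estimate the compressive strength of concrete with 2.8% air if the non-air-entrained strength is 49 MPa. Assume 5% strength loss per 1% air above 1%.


Strength loss = (2.8 - 1) * 5 = 9.0%
f'c = 49 * (1 - 9.0/100)
= 44.59 MPa

44.59


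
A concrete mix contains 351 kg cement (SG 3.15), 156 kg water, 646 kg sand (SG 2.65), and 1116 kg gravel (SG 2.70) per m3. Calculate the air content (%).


Vol cement = 351 / (3.15 * 1000) = 0.111429 m3
Vol water = 156 / 1000 = 0.156 m3
Vol sand = 646 / (2.65 * 1000) = 0.243774 m3
Vol gravel = 1116 / (2.70 * 1000) = 0.413333 m3
Total solid + water volume = 0.924535 m3
Air = (1 - 0.924535) * 100 = 7.55%

7.55


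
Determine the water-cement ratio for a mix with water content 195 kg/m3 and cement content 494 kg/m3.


w/c = water / cement
w/c = 195 / 494 = 0.395

0.395


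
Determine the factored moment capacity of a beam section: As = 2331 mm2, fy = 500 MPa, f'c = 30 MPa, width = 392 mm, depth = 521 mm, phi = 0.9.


a = As * fy / (0.85 * f'c * b)
= 2331 * 500 / (0.85 * 30 * 392)
= 116.5966 mm
Mn = As * fy * (d - a/2) / 10^6
= 539.2788 kN-m
phi*Mn = 0.9 * 539.2788 = 485.35 kN-m

485.35


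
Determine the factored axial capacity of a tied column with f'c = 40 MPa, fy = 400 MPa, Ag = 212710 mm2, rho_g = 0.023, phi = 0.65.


Ast = rho * Ag = 0.023 * 212710 = 4892.33 mm2
phi*Pn = 0.65 * 0.80 * (0.85 * 40 * (212710 - 4892.33) + 400 * 4892.33) / 1000
= 4691.82 kN

4691.82


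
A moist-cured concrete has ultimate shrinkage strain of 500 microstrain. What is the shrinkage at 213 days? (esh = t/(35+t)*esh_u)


esh(213) = 213 / (35 + 213) * 500
= 213 / 248 * 500
= 429.4 microstrain

429.4


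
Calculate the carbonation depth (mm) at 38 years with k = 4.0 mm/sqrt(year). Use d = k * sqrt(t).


depth = k * sqrt(t)
= 4.0 * sqrt(38)
= 24.66 mm

24.66


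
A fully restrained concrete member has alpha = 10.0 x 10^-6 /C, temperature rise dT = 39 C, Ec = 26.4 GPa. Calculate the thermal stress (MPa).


sigma = alpha * dT * Ec
= 10.0e-6 * 39 * 26.4 * 1000
= 10.296 MPa

10.296


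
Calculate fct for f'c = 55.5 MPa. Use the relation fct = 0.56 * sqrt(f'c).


fct = 0.56 * sqrt(55.5)
= 0.56 * 7.45
= 4.172 MPa

4.172


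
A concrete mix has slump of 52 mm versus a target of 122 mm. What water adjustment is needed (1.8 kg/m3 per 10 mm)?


Difference = 122 - 52 = 70 mm
Water adjustment = 70 * 1.8 / 10 = 12.6 kg/m3

12.6


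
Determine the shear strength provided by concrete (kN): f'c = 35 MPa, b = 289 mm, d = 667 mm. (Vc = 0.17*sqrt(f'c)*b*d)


Vc = 0.17 * sqrt(35) * 289 * 667 / 1000
= 193.87 kN

193.87


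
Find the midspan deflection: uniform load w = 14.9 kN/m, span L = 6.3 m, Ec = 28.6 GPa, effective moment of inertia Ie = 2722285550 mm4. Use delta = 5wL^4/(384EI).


Convert: L = 6.3 m = 6300 mm, Ec = 28.6 GPa = 28600 MPa
delta = 5 * 14.9 * 6300^4 / (384 * 28600 * 2722285550)
= 3.93 mm

3.93


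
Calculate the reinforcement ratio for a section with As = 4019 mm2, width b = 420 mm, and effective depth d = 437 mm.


rho = As / (b * d)
= 4019 / (420 * 437)
= 0.0219

0.0219


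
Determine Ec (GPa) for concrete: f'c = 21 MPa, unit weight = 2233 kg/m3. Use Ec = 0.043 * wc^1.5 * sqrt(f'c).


Ec = 0.043 * 2233^1.5 * sqrt(21) / 1000
= 20.79 GPa

20.79


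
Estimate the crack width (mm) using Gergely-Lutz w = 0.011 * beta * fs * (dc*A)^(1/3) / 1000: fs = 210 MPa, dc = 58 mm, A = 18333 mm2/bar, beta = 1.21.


w = 0.011 * beta * fs * (dc * A)^(1/3) / 1000
= 0.011 * 1.21 * 210 * (58 * 18333)^(1/3) / 1000
= 0.285 mm

0.285


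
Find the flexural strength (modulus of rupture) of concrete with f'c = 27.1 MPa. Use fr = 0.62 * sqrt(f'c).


fr = 0.62 * sqrt(27.1)
= 3.228 MPa

3.228


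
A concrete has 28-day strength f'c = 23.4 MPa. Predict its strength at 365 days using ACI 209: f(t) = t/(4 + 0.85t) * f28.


f(365) = 365 / (4 + 0.85 * 365) * 23.4
= 365 / 314.25 * 23.4
= 27.18 MPa

27.18


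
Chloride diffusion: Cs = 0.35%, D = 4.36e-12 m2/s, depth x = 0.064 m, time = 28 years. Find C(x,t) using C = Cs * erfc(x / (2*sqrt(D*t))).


t_seconds = 28 * 365.25 * 24 * 3600 = 883612800.0 s
arg = 0.064 / (2 * sqrt(4.36e-12 * 883612800.0))
= 0.5156
erfc(0.5156) = 0.4659
C = 0.35 * 0.4659 = 0.1631%

0.1631


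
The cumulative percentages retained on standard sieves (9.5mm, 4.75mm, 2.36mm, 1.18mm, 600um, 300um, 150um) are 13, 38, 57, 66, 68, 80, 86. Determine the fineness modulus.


FM = sum(cumulative % retained) / 100
= 408 / 100
= 4.08

4.08


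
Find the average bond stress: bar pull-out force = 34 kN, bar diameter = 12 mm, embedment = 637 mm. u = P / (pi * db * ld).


u = P / (pi * db * ld)
= 34 * 1000 / (pi * 12 * 637)
= 1.416 MPa

1.416


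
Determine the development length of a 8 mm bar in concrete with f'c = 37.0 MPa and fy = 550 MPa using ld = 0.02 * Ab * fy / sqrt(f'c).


Ab = pi * 8^2 / 4 = 50.265 mm2
ld = 0.02 * 50.265 * 550 / sqrt(37.0)
= 90.9 mm

90.9


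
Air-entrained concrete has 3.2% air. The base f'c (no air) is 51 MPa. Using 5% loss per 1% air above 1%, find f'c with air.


Strength loss = (3.2 - 1) * 5 = 11.0%
f'c = 51 * (1 - 11.0/100)
= 45.39 MPa

45.39


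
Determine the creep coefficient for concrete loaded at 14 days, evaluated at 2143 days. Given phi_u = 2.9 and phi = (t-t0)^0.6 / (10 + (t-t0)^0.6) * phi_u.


dt = 2143 - 14 = 2129
phi = 2129^0.6 / (10 + 2129^0.6) * 2.9
= 2.635

2.635


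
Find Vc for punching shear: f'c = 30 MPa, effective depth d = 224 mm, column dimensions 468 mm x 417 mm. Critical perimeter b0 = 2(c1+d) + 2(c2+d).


b0 = 2*(468 + 224) + 2*(417 + 224) = 2666 mm
Vc = 0.33 * sqrt(30) * 2666 * 224 / 1000
= 1079.4 kN

1079.4


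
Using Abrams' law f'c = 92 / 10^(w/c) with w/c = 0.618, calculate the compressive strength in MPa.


f'c = 92 / 10^0.618
= 92 / 4.15
= 22.17 MPa

22.17


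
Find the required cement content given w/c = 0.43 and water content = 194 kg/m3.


Cement = water / (w/c)
= 194 / 0.43
= 451.2 kg/m3

451.2


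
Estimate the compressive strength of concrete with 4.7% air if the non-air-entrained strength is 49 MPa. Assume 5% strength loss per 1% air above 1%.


Strength loss = (4.7 - 1) * 5 = 18.5%
f'c = 49 * (1 - 18.5/100)
= 39.93 MPa

39.93


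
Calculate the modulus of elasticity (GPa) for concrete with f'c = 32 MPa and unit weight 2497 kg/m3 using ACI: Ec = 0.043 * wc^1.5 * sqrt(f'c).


Ec = 0.043 * 2497^1.5 * sqrt(32) / 1000
= 30.35 GPa

30.35


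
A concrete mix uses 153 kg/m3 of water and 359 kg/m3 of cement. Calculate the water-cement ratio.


w/c = water / cement
w/c = 153 / 359 = 0.426

0.426


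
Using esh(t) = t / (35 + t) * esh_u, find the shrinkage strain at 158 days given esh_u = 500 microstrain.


esh(158) = 158 / (35 + 158) * 500
= 158 / 193 * 500
= 409.3 microstrain

409.3


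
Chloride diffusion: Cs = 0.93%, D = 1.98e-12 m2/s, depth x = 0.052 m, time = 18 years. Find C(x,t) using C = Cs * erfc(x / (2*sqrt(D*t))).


t_seconds = 18 * 365.25 * 24 * 3600 = 568036800.0 s
arg = 0.052 / (2 * sqrt(1.98e-12 * 568036800.0))
= 0.7753
erfc(0.7753) = 0.2729
C = 0.93 * 0.2729 = 0.2538%

0.2538


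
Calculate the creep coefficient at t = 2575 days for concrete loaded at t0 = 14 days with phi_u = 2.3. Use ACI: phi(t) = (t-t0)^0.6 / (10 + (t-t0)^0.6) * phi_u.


dt = 2575 - 14 = 2561
phi = 2561^0.6 / (10 + 2561^0.6) * 2.3
= 2.11

2.11


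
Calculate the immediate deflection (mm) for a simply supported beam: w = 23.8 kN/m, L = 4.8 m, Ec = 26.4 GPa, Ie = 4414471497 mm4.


Convert: L = 4.8 m = 4800 mm, Ec = 26.4 GPa = 26400 MPa
delta = 5 * 23.8 * 4800^4 / (384 * 26400 * 4414471497)
= 1.41 mm

1.41


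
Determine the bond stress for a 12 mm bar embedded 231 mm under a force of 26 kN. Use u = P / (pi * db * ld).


u = P / (pi * db * ld)
= 26 * 1000 / (pi * 12 * 231)
= 2.986 MPa

2.986


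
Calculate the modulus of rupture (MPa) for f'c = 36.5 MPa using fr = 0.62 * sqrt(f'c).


fr = 0.62 * sqrt(36.5)
= 3.746 MPa

3.746


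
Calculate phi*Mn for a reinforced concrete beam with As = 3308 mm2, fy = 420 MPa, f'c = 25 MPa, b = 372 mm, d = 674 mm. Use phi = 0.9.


a = As * fy / (0.85 * f'c * b)
= 3308 * 420 / (0.85 * 25 * 372)
= 175.7571 mm
Mn = As * fy * (d - a/2) / 10^6
= 814.3337 kN-m
phi*Mn = 0.9 * 814.3337 = 732.9 kN-m

732.9


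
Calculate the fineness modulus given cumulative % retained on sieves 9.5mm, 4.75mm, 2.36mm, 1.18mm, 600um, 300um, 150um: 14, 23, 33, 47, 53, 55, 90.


FM = sum(cumulative % retained) / 100
= 315 / 100
= 3.15

3.15


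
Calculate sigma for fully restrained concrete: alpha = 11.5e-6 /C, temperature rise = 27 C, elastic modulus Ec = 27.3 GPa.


sigma = alpha * dT * Ec
= 11.5e-6 * 27 * 27.3 * 1000
= 8.477 MPa

8.477


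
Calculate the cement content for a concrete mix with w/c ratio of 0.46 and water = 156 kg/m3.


Cement = water / (w/c)
= 156 / 0.46
= 339.1 kg/m3

339.1


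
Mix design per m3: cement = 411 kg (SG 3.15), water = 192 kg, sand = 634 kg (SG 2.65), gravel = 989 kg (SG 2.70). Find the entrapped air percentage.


Vol cement = 411 / (3.15 * 1000) = 0.130476 m3
Vol water = 192 / 1000 = 0.192 m3
Vol sand = 634 / (2.65 * 1000) = 0.239245 m3
Vol gravel = 989 / (2.70 * 1000) = 0.366296 m3
Total solid + water volume = 0.928018 m3
Air = (1 - 0.928018) * 100 = 7.2%

7.2


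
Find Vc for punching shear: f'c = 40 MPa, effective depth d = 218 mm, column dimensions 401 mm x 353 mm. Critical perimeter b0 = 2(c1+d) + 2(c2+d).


b0 = 2*(401 + 218) + 2*(353 + 218) = 2380 mm
Vc = 0.33 * sqrt(40) * 2380 * 218 / 1000
= 1082.87 kN

1082.87


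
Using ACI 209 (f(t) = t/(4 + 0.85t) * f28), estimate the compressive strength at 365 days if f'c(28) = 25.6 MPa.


f(365) = 365 / (4 + 0.85 * 365) * 25.6
= 365 / 314.25 * 25.6
= 29.73 MPa

29.73


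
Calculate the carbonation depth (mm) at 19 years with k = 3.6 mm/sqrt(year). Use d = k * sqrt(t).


depth = k * sqrt(t)
= 3.6 * sqrt(19)
= 15.69 mm

15.69


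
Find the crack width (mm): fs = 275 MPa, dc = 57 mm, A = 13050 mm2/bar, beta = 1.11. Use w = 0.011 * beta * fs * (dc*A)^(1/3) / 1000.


w = 0.011 * beta * fs * (dc * A)^(1/3) / 1000
= 0.011 * 1.11 * 275 * (57 * 13050)^(1/3) / 1000
= 0.304 mm

0.304


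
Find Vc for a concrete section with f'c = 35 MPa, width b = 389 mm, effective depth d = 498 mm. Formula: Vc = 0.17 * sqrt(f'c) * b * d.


Vc = 0.17 * sqrt(35) * 389 * 498 / 1000
= 194.83 kN

194.83


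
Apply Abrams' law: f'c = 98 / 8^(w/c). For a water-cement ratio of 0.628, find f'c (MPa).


f'c = 98 / 8^0.628
= 98 / 3.691
= 26.55 MPa

26.55


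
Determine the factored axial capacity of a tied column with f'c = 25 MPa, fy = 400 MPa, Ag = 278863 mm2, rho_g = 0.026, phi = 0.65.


Ast = rho * Ag = 0.026 * 278863 = 7250.438 mm2
phi*Pn = 0.65 * 0.80 * (0.85 * 25 * (278863 - 7250.438) + 400 * 7250.438) / 1000
= 4509.41 kN

4509.41


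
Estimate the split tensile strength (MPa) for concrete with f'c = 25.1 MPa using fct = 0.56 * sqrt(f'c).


fct = 0.56 * sqrt(25.1)
= 0.56 * 5.01
= 2.806 MPa

2.806


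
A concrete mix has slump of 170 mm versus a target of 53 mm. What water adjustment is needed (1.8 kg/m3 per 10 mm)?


Difference = 53 - 170 = -117 mm
Water adjustment = -117 * 1.8 / 10 = -21.1 kg/m3

-21.1


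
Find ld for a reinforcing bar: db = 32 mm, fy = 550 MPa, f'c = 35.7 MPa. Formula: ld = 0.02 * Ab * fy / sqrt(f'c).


Ab = pi * 32^2 / 4 = 804.248 mm2
ld = 0.02 * 804.248 * 550 / sqrt(35.7)
= 1480.6 mm

1480.6


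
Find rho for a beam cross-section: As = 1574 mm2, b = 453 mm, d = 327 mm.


rho = As / (b * d)
= 1574 / (453 * 327)
= 0.0106

0.0106


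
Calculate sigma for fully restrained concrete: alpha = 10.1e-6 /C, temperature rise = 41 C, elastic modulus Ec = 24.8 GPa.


sigma = alpha * dT * Ec
= 10.1e-6 * 41 * 24.8 * 1000
= 10.27 MPa

10.27


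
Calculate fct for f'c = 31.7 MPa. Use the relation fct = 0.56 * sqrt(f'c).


fct = 0.56 * sqrt(31.7)
= 0.56 * 5.63
= 3.153 MPa

3.153


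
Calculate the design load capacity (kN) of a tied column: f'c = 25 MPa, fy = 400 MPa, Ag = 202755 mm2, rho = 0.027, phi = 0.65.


Ast = rho * Ag = 0.027 * 202755 = 5474.385 mm2
phi*Pn = 0.65 * 0.80 * (0.85 * 25 * (202755 - 5474.385) + 400 * 5474.385) / 1000
= 3318.62 kN

3318.62


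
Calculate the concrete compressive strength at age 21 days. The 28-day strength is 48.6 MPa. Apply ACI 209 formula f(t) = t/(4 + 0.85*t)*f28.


f(21) = 21 / (4 + 0.85 * 21) * 48.6
= 21 / 21.85 * 48.6
= 46.71 MPa

46.71


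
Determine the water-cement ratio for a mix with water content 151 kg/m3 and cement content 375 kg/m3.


w/c = water / cement
w/c = 151 / 375 = 0.403

0.403


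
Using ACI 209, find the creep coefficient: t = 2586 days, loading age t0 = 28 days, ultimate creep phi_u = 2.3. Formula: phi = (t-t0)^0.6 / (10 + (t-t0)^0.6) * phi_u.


dt = 2586 - 28 = 2558
phi = 2558^0.6 / (10 + 2558^0.6) * 2.3
= 2.11

2.11


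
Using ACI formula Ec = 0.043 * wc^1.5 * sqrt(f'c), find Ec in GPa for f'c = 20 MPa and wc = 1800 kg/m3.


Ec = 0.043 * 1800^1.5 * sqrt(20) / 1000
= 14.69 GPa

14.69


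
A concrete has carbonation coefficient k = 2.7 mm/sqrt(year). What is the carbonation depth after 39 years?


depth = k * sqrt(t)
= 2.7 * sqrt(39)
= 16.86 mm

16.86


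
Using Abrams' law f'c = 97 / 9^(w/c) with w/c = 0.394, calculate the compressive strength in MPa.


f'c = 97 / 9^0.394
= 97 / 2.377
= 40.81 MPa

40.81


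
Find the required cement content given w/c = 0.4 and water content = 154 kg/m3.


Cement = water / (w/c)
= 154 / 0.4
= 385.0 kg/m3

385.0


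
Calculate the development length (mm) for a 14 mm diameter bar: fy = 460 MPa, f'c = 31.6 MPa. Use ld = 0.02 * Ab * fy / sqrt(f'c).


Ab = pi * 14^2 / 4 = 153.938 mm2
ld = 0.02 * 153.938 * 460 / sqrt(31.6)
= 251.9 mm

251.9


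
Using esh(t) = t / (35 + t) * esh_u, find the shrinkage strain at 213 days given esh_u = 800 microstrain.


esh(213) = 213 / (35 + 213) * 800
= 213 / 248 * 800
= 687.1 microstrain

687.1


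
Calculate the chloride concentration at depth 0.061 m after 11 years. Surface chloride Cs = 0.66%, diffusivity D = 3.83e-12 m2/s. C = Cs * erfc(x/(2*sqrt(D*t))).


t_seconds = 11 * 365.25 * 24 * 3600 = 347133600.0 s
arg = 0.061 / (2 * sqrt(3.83e-12 * 347133600.0))
= 0.8365
erfc(0.8365) = 0.2368
C = 0.66 * 0.2368 = 0.1563%

0.1563


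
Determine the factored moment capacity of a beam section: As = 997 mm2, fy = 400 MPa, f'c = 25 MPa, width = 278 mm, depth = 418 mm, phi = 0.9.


a = As * fy / (0.85 * f'c * b)
= 997 * 400 / (0.85 * 25 * 278)
= 67.5074 mm
Mn = As * fy * (d - a/2) / 10^6
= 153.2374 kN-m
phi*Mn = 0.9 * 153.2374 = 137.91 kN-m

137.91


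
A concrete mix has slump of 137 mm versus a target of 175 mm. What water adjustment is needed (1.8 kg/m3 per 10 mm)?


Difference = 175 - 137 = 38 mm
Water adjustment = 38 * 1.8 / 10 = 6.8 kg/m3

6.8


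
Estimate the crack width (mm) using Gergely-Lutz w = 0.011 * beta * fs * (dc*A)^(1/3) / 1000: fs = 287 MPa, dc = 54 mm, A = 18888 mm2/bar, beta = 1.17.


w = 0.011 * beta * fs * (dc * A)^(1/3) / 1000
= 0.011 * 1.17 * 287 * (54 * 18888)^(1/3) / 1000
= 0.372 mm

0.372


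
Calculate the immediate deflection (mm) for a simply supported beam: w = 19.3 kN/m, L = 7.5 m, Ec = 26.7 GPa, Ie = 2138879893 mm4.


Convert: L = 7.5 m = 7500 mm, Ec = 26.7 GPa = 26700 MPa
delta = 5 * 19.3 * 7500^4 / (384 * 26700 * 2138879893)
= 13.92 mm

13.92


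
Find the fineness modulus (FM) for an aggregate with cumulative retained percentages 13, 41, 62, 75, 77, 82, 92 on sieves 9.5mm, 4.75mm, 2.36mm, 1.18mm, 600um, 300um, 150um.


FM = sum(cumulative % retained) / 100
= 442 / 100
= 4.42

4.42


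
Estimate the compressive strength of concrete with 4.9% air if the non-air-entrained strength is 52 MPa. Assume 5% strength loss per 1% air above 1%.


Strength loss = (4.9 - 1) * 5 = 19.5%
f'c = 52 * (1 - 19.5/100)
= 41.86 MPa

41.86


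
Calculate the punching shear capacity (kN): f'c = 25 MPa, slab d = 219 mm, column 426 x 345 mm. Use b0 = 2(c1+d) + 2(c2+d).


b0 = 2*(426 + 219) + 2*(345 + 219) = 2418 mm
Vc = 0.33 * sqrt(25) * 2418 * 219 / 1000
= 873.74 kN

873.74


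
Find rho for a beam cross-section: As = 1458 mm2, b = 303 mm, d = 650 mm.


rho = As / (b * d)
= 1458 / (303 * 650)
= 0.0074

0.0074


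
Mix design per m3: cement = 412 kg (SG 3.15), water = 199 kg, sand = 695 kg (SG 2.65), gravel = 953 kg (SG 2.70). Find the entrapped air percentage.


Vol cement = 412 / (3.15 * 1000) = 0.130794 m3
Vol water = 199 / 1000 = 0.199 m3
Vol sand = 695 / (2.65 * 1000) = 0.262264 m3
Vol gravel = 953 / (2.70 * 1000) = 0.352963 m3
Total solid + water volume = 0.945021 m3
Air = (1 - 0.945021) * 100 = 5.5%

5.5


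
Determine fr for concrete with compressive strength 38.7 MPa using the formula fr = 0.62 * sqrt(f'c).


fr = 0.62 * sqrt(38.7)
= 3.857 MPa

3.857


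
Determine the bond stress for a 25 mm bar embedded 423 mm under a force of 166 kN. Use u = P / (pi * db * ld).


u = P / (pi * db * ld)
= 166 * 1000 / (pi * 25 * 423)
= 4.997 MPa

4.997


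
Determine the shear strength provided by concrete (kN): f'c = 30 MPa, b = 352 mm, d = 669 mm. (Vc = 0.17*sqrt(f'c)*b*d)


Vc = 0.17 * sqrt(30) * 352 * 669 / 1000
= 219.27 kN

219.27


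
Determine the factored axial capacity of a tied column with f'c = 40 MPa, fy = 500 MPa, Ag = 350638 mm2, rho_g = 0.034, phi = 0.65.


Ast = rho * Ag = 0.034 * 350638 = 11921.692 mm2
phi*Pn = 0.65 * 0.80 * (0.85 * 40 * (350638 - 11921.692) + 500 * 11921.692) / 1000
= 9088.14 kN

9088.14


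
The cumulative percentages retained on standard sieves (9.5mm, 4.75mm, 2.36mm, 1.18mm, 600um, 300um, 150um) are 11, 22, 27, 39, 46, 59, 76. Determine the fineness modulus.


FM = sum(cumulative % retained) / 100
= 280 / 100
= 2.8

2.8


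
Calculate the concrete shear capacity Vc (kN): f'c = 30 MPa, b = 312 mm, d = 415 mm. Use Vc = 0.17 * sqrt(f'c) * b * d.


Vc = 0.17 * sqrt(30) * 312 * 415 / 1000
= 120.56 kN

120.56


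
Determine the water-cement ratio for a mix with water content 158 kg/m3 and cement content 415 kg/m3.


w/c = water / cement
w/c = 158 / 415 = 0.381

0.381


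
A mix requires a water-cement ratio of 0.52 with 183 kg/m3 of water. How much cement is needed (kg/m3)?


Cement = water / (w/c)
= 183 / 0.52
= 351.9 kg/m3

351.9


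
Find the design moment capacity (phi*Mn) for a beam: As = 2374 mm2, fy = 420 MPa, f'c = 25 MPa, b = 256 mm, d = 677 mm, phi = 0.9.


a = As * fy / (0.85 * f'c * b)
= 2374 * 420 / (0.85 * 25 * 256)
= 183.2868 mm
Mn = As * fy * (d - a/2) / 10^6
= 583.6474 kN-m
phi*Mn = 0.9 * 583.6474 = 525.28 kN-m

525.28


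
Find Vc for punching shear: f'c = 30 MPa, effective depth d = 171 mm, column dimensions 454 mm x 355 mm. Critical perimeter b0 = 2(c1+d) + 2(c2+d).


b0 = 2*(454 + 171) + 2*(355 + 171) = 2302 mm
Vc = 0.33 * sqrt(30) * 2302 * 171 / 1000
= 711.5 kN

711.5


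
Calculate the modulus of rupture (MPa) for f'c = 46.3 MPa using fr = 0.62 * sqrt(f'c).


fr = 0.62 * sqrt(46.3)
= 4.219 MPa

4.219


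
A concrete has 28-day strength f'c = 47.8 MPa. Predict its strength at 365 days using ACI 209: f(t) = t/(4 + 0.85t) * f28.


f(365) = 365 / (4 + 0.85 * 365) * 47.8
= 365 / 314.25 * 47.8
= 55.52 MPa

55.52


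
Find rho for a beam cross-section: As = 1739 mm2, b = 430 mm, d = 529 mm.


rho = As / (b * d)
= 1739 / (430 * 529)
= 0.0076

0.0076


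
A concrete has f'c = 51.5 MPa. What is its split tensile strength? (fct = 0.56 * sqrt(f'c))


fct = 0.56 * sqrt(51.5)
= 0.56 * 7.176
= 4.019 MPa

4.019


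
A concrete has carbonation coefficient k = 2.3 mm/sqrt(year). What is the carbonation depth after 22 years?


depth = k * sqrt(t)
= 2.3 * sqrt(22)
= 10.79 mm

10.79


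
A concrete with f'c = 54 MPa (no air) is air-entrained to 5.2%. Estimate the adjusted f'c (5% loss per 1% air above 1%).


Strength loss = (5.2 - 1) * 5 = 21.0%
f'c = 54 * (1 - 21.0/100)
= 42.66 MPa

42.66


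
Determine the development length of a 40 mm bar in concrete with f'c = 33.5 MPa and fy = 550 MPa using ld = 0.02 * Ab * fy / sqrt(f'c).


Ab = pi * 40^2 / 4 = 1256.637 mm2
ld = 0.02 * 1256.637 * 550 / sqrt(33.5)
= 2388.3 mm

2388.3


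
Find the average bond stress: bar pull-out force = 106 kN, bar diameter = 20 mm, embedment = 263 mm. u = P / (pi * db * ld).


u = P / (pi * db * ld)
= 106 * 1000 / (pi * 20 * 263)
= 6.415 MPa

6.415


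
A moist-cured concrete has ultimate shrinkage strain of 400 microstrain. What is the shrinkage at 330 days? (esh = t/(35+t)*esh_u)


esh(330) = 330 / (35 + 330) * 400
= 330 / 365 * 400
= 361.6 microstrain

361.6


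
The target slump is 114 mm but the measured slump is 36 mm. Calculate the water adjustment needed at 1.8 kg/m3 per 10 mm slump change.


Difference = 114 - 36 = 78 mm
Water adjustment = 78 * 1.8 / 10 = 14.0 kg/m3

14.0


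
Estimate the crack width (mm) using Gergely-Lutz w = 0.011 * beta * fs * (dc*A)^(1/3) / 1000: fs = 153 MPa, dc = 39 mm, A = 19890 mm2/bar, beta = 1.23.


w = 0.011 * beta * fs * (dc * A)^(1/3) / 1000
= 0.011 * 1.23 * 153 * (39 * 19890)^(1/3) / 1000
= 0.19 mm

0.19


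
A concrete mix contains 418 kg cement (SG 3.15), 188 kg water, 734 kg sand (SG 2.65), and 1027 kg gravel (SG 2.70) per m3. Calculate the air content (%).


Vol cement = 418 / (3.15 * 1000) = 0.132698 m3
Vol water = 188 / 1000 = 0.188 m3
Vol sand = 734 / (2.65 * 1000) = 0.276981 m3
Vol gravel = 1027 / (2.70 * 1000) = 0.38037 m3
Total solid + water volume = 0.97805 m3
Air = (1 - 0.97805) * 100 = 2.2%

2.2


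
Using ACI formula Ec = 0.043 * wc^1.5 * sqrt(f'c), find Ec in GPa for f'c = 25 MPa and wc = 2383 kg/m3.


Ec = 0.043 * 2383^1.5 * sqrt(25) / 1000
= 25.01 GPa

25.01


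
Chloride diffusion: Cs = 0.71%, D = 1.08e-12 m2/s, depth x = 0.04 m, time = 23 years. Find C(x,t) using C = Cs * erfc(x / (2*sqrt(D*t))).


t_seconds = 23 * 365.25 * 24 * 3600 = 725824800.0 s
arg = 0.04 / (2 * sqrt(1.08e-12 * 725824800.0))
= 0.7143
erfc(0.7143) = 0.3124
C = 0.71 * 0.3124 = 0.2218%

0.2218
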